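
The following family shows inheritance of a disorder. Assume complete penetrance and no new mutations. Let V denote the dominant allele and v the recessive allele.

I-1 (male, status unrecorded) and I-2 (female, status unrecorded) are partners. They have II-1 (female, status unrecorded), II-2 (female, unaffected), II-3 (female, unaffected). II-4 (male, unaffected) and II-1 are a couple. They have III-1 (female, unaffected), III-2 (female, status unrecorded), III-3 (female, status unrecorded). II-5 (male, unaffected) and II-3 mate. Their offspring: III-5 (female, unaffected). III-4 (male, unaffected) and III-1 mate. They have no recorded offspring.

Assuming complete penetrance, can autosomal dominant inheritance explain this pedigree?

Yes

A consistent assignment under autosomal dominant exists: I-1 Vv, I-2 Vv, II-1 Vv, II-2 vv, II-3 vv, II-4 vv, II-5 vv, III-1 vv, III-2 Vv, III-3 Vv, III-4 vv, III-5 vv.
In this assignment every recorded phenotype matches its genotype and every non-founder's genotype is obtainable from its parents' genotypes, so the pedigree is consistent.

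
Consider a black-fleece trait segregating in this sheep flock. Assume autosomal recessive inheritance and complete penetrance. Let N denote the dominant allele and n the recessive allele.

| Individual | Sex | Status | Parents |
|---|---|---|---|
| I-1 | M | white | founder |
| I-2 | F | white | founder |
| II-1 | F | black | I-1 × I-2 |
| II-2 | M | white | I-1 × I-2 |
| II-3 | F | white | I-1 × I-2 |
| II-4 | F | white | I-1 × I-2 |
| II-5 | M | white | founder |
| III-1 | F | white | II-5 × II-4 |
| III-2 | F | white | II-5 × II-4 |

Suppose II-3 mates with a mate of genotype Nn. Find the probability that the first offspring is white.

5/6

I-1 is white so carries N and passed n to II-1 (nn), so I-1 is Nn.
I-2 is white so carries N and passed n to II-1 (nn), so I-2 is Nn.
II-3 is a white offspring of I-1 (Nn) × I-2 (Nn), whose cross gives 1/4 NN : 1/2 Nn : 1/4 nn; conditioning on being white, II-3 is NN with probability 1/3, Nn with probability 2/3.
Summing over parental genotype combinations, P(offspring is white) = 1/3·1 + 2/3·3/4 = 5/6.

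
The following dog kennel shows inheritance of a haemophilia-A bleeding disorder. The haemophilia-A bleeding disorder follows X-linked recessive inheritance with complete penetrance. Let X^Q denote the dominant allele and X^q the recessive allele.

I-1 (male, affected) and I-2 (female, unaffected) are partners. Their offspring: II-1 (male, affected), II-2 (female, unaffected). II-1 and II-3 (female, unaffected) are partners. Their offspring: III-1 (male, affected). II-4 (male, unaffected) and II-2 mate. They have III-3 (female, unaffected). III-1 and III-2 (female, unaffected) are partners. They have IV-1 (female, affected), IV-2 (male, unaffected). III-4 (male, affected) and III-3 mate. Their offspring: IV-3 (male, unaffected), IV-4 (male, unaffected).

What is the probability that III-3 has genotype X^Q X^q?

II-4 is unaffected, so II-4 is X^Q Y.
II-2 is unaffected so carries Q and received q from I-1 (X^q Y), so II-2 is X^Q X^q.
Their cross gives offspring ratios 1/2 X^Q X^Q : 1/2 X^Q X^q. Conditioning on III-3 being unaffected, P(X^Q X^q) = 1/2 / 1 = 1/2 before taking III-3's own offspring into account.
III-4 is affected, so III-4 is X^q Y.
Now use III-3's offspring. Probability of each recorded status — unaffected son IV-3: 1/2 if III-3 is X^Q X^q, 1 if X^Q X^Q; unaffected son IV-4: 1/2 if III-3 is X^Q X^q, 1 if X^Q X^Q.
Bayes: P(X^Q X^q) = 1/2·1/4 / (1/2·1/4 + 1/2·1) = 1/5.

1/5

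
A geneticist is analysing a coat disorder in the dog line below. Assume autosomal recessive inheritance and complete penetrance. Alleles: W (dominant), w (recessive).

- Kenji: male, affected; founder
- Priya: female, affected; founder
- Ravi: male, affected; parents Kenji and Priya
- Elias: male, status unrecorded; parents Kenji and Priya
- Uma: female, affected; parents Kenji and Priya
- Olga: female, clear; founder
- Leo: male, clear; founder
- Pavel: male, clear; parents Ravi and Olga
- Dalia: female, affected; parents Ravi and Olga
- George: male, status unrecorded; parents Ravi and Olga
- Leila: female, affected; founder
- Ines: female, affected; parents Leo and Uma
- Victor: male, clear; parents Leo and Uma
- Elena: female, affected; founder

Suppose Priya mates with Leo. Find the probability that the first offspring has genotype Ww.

1/2

Priya is affected, so Priya is ww.
Leo is clear so carries W and passed w to Ines (ww), so Leo is Ww.
The cross gives 1/2 Ww : 1/2 ww, so P(offspring has genotype Ww) = 1/2.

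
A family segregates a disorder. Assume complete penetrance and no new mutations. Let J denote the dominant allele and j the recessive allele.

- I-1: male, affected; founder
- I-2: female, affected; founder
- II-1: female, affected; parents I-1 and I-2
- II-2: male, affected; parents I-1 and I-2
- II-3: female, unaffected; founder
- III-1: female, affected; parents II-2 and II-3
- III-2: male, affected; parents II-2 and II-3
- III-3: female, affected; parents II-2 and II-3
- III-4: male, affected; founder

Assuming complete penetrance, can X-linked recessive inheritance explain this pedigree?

Yes

A consistent assignment under X-linked recessive exists: I-1 X^j Y, I-2 X^j X^j, II-1 X^j X^j, II-2 X^j Y, II-3 X^J X^j, III-1 X^j X^j, III-2 X^j Y, III-3 X^j X^j, III-4 X^j Y.
In this assignment every recorded phenotype matches its genotype and every non-founder's genotype is obtainable from its parents' genotypes, so the pedigree is consistent.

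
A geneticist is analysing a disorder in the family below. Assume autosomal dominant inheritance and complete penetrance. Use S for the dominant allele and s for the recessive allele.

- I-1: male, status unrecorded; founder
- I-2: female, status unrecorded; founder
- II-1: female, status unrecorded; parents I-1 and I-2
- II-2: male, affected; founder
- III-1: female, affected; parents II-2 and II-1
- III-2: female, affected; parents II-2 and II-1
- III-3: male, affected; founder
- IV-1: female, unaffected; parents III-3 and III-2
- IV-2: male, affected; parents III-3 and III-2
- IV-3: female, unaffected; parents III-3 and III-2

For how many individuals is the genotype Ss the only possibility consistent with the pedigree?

Obligate heterozygotes: III-2 is affected so carries S and passed s to IV-1 (ss), so III-2 is Ss; III-3 is affected so carries S and passed s to IV-1 (ss), so III-3 is Ss.
Every other individual is either homozygous by phenotype or has at least one consistent homozygous assignment, so the count is 2.

2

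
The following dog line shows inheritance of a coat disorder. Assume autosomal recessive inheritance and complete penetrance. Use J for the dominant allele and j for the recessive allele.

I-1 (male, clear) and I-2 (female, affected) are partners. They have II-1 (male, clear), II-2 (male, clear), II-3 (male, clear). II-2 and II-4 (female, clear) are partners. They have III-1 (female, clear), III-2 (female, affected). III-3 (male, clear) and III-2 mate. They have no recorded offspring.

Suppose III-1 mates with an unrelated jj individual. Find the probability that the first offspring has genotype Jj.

II-2 is clear so carries J and received j from I-2 (jj), so II-2 is Jj.
II-4 is clear so carries J and passed j to III-2 (jj), so II-4 is Jj.
III-1 is a clear offspring of II-2 (Jj) × II-4 (Jj), whose cross gives 1/4 JJ : 1/2 Jj : 1/4 jj; conditioning on being clear, III-1 is JJ with probability 1/3, Jj with probability 2/3.
Summing over parental genotype combinations, P(offspring has genotype Jj) = 1/3·1 + 2/3·1/2 = 2/3.

2/3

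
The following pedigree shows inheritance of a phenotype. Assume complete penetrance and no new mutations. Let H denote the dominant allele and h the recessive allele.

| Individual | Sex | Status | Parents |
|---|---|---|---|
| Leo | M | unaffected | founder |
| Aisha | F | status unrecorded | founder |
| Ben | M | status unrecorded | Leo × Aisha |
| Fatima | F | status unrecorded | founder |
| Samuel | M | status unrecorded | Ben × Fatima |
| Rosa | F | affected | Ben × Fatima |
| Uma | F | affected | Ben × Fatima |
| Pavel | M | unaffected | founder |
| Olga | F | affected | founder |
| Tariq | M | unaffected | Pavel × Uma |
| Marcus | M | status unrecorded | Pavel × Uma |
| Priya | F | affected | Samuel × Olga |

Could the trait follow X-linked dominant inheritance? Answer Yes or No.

Yes

A consistent assignment under X-linked dominant exists: Leo X^h Y, Aisha X^H X^H, Ben X^H Y, Fatima X^H X^h, Samuel X^H Y, Rosa X^H X^H, Uma X^H X^h, Pavel X^h Y, Olga X^H X^H, Tariq X^h Y, Marcus X^H Y, Priya X^H X^H.
In this assignment every recorded phenotype matches its genotype and every non-founder's genotype is obtainable from its parents' genotypes, so the pedigree is consistent.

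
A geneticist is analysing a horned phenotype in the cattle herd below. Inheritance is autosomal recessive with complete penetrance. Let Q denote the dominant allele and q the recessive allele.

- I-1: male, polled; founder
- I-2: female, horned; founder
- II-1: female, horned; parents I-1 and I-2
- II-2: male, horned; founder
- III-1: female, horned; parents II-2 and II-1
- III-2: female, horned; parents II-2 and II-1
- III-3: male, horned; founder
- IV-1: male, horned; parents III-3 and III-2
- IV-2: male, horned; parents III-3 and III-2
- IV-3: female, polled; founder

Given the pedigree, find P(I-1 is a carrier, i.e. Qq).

1

I-1 is polled so carries Q and passed q to II-1 (qq), so I-1 is Qq, giving P(Qq) = 1.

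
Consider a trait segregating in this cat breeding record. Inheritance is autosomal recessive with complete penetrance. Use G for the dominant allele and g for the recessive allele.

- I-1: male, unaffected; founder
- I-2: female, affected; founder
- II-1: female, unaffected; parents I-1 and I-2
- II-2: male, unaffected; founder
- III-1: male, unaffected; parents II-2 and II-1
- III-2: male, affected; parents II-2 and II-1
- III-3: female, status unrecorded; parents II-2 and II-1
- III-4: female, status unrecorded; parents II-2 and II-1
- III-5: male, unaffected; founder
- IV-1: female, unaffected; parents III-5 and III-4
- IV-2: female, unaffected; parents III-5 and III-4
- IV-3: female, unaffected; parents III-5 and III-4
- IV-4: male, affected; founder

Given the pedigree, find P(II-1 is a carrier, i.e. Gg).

1

II-1 is unaffected so carries G and received g from I-2 (gg), so II-1 is Gg, giving P(Gg) = 1.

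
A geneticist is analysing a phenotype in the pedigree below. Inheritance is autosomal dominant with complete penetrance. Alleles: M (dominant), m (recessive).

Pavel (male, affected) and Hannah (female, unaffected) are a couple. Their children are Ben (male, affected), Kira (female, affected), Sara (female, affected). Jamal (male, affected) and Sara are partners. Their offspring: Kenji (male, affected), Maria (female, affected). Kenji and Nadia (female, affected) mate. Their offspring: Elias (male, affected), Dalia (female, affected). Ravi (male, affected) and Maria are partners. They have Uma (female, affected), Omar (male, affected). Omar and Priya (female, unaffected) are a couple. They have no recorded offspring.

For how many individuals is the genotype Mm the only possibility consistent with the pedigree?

Obligate heterozygotes: Ben is affected so carries M and received m from Hannah (mm), so Ben is Mm; Kira is affected so carries M and received m from Hannah (mm), so Kira is Mm; Sara is affected so carries M and received m from Hannah (mm), so Sara is Mm.
Every other individual is either homozygous by phenotype or has at least one consistent homozygous assignment, so the count is 3.

3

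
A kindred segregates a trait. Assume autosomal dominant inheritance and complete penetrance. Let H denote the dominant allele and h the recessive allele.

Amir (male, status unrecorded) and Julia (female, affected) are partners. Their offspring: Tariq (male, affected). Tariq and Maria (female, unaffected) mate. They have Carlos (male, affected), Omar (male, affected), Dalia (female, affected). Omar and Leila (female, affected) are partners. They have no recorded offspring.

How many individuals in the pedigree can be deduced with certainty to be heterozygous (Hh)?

Obligate heterozygotes: Carlos is affected so carries H and received h from Maria (hh), so Carlos is Hh; Omar is affected so carries H and received h from Maria (hh), so Omar is Hh; Dalia is affected so carries H and received h from Maria (hh), so Dalia is Hh.
Every other individual is either homozygous by phenotype or has at least one consistent homozygous assignment, so the count is 3.

3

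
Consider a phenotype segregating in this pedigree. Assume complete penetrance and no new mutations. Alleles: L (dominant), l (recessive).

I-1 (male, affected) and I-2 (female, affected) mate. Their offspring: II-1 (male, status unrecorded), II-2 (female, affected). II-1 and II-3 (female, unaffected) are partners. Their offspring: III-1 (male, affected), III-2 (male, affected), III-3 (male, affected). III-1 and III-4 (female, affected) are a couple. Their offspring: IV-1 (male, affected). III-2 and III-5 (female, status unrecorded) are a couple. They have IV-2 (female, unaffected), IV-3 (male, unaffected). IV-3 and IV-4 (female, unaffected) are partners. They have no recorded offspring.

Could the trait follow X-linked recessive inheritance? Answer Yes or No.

A consistent assignment under X-linked recessive exists: I-1 X^l Y, I-2 X^l X^l, II-1 X^l Y, II-2 X^l X^l, II-3 X^L X^l, III-1 X^l Y, III-2 X^l Y, III-3 X^l Y, III-4 X^l X^l, III-5 X^L X^L, IV-1 X^l Y, IV-2 X^L X^l, IV-3 X^L Y, IV-4 X^L X^L.
In this assignment every recorded phenotype matches its genotype and every non-founder's genotype is obtainable from its parents' genotypes, so the pedigree is consistent.

Yes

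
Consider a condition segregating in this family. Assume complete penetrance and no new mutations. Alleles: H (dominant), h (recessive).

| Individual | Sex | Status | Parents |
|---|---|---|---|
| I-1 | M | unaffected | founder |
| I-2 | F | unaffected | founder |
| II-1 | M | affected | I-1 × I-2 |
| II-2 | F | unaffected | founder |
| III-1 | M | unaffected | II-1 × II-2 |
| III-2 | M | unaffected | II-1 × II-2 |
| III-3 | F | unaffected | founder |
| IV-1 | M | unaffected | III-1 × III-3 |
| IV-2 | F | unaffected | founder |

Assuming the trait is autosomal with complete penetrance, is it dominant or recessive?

I-1 and I-2 are both unaffected yet have an affected child II-1. Under dominance, an affected child requires at least one affected parent, so the trait cannot be dominant.

recessive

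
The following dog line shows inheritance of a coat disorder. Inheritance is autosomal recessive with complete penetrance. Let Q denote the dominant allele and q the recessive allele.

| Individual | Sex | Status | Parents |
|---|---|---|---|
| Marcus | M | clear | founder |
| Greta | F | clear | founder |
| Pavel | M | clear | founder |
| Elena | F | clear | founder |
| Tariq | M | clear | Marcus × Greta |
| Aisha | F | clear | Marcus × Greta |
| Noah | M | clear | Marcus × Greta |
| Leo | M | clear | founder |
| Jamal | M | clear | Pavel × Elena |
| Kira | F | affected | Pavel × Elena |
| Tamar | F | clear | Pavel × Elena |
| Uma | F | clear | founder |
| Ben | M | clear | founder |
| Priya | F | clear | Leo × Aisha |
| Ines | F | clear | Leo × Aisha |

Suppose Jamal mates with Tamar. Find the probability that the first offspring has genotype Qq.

4/9

Pavel is clear so carries Q and passed q to Kira (qq), so Pavel is Qq.
Elena is clear so carries Q and passed q to Kira (qq), so Elena is Qq.
Jamal is a clear offspring of Pavel (Qq) × Elena (Qq), whose cross gives 1/4 QQ : 1/2 Qq : 1/4 qq; conditioning on being clear, Jamal is QQ with probability 1/3, Qq with probability 2/3.
Tamar is a clear offspring of Pavel (Qq) × Elena (Qq), whose cross gives 1/4 QQ : 1/2 Qq : 1/4 qq; conditioning on being clear, Tamar is QQ with probability 1/3, Qq with probability 2/3.
Summing over parental genotype combinations, P(offspring has genotype Qq) = 2/9·1/2 + 2/9·1/2 + 4/9·1/2 = 4/9.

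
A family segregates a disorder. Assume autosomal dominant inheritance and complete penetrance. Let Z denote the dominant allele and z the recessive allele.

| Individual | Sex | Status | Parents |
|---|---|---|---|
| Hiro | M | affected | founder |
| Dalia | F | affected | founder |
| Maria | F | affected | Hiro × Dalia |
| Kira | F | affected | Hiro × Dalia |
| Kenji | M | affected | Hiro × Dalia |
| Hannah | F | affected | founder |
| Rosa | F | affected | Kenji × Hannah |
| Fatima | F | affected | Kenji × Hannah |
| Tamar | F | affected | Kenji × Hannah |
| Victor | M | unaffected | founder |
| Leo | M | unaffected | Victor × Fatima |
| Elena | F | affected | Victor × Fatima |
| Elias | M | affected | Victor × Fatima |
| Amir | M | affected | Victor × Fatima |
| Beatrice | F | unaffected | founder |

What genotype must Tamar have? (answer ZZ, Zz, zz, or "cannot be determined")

Tamar's phenotype allows ZZ or Zz, and no parent or child forces a single allele at both positions; consistent genotype assignments exist with Tamar as ZZ or Zz.

cannot be determined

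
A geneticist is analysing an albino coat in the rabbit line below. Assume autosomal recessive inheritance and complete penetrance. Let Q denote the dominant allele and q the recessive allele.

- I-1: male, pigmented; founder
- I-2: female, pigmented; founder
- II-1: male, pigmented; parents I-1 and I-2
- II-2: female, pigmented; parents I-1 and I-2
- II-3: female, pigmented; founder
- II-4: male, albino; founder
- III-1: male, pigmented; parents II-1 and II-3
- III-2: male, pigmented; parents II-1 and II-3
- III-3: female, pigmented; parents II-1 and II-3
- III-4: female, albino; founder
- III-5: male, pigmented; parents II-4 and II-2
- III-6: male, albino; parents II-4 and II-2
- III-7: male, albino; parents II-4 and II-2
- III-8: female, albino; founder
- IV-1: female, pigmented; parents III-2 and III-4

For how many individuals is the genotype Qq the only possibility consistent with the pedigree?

3

Obligate heterozygotes: II-2 is pigmented so carries Q and passed q to III-6 (qq), so II-2 is Qq; III-5 is pigmented so carries Q and received q from II-4 (qq), so III-5 is Qq; IV-1 is pigmented so carries Q and received q from III-4 (qq), so IV-1 is Qq.
Every other individual is either homozygous by phenotype or has at least one consistent homozygous assignment, so the count is 3.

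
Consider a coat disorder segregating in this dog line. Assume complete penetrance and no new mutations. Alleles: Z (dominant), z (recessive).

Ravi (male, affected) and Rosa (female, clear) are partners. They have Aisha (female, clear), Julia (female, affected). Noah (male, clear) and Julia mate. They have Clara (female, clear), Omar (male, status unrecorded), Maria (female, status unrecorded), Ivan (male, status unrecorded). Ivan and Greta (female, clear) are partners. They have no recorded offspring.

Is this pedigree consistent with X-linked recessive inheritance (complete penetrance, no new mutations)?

Yes

A consistent assignment under X-linked recessive exists: Ravi X^z Y, Rosa X^Z X^z, Aisha X^Z X^z, Julia X^z X^z, Noah X^Z Y, Clara X^Z X^z, Omar X^z Y, Maria X^Z X^z, Ivan X^z Y, Greta X^Z X^Z.
In this assignment every recorded phenotype matches its genotype and every non-founder's genotype is obtainable from its parents' genotypes, so the pedigree is consistent.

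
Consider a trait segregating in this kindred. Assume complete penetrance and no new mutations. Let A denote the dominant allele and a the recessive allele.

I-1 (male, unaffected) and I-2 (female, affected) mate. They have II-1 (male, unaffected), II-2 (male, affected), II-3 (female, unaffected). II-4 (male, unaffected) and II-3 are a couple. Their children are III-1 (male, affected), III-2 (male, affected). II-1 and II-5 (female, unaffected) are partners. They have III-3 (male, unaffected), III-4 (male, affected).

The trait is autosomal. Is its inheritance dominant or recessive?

II-4 and II-3 are both unaffected yet have an affected child III-1. Under dominance, an affected child requires at least one affected parent, so the trait cannot be dominant.

recessive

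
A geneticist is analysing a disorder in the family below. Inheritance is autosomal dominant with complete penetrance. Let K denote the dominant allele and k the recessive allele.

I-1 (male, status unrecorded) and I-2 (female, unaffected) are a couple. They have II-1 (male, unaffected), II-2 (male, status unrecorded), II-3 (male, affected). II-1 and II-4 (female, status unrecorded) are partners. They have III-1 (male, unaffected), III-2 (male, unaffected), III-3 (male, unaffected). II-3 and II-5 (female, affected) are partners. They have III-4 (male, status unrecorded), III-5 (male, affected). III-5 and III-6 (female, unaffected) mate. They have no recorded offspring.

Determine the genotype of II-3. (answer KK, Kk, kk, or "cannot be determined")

From phenotype alone, II-3 is KK or Kk.
II-3 is affected so carries K and received k from I-2 (kk), so II-3 is Kk.

Kk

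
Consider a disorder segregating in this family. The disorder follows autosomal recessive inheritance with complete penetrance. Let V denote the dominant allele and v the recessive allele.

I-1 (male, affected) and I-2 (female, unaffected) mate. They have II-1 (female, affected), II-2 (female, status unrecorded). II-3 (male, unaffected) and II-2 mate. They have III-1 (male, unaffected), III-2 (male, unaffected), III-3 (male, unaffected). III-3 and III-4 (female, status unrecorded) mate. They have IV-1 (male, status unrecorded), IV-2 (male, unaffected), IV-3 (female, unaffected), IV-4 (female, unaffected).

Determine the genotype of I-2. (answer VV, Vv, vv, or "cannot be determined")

From phenotype alone, I-2 is VV or Vv.
I-2 is unaffected so carries V and passed v to II-1 (vv), so I-2 is Vv.

Vv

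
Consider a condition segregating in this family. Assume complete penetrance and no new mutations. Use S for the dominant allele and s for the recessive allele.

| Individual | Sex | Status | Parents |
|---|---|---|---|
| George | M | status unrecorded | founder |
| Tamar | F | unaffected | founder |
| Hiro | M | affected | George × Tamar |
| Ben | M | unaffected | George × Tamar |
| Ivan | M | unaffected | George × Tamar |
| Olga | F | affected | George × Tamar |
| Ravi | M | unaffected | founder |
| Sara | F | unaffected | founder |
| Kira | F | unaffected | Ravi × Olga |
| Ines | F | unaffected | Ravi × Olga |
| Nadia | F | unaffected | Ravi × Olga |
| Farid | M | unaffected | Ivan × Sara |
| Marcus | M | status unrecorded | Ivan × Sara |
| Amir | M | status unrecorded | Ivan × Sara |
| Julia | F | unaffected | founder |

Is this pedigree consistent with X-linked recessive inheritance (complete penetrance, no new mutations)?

Yes

A consistent assignment under X-linked recessive exists: George X^s Y, Tamar X^S X^s, Hiro X^s Y, Ben X^S Y, Ivan X^S Y, Olga X^s X^s, Ravi X^S Y, Sara X^S X^S, Kira X^S X^s, Ines X^S X^s, Nadia X^S X^s, Farid X^S Y, Marcus X^S Y, Amir X^S Y, Julia X^S X^S.
In this assignment every recorded phenotype matches its genotype and every non-founder's genotype is obtainable from its parents' genotypes, so the pedigree is consistent.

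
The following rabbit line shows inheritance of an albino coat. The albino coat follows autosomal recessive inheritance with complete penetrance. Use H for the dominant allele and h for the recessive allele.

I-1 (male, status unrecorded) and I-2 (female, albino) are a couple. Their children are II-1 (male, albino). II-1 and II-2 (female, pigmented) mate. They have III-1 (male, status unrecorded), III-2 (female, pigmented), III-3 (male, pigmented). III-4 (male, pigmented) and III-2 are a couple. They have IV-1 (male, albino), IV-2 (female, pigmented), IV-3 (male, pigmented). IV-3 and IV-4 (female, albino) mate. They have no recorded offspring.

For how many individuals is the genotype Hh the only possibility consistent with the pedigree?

3

Obligate heterozygotes: III-2 is pigmented so carries H and received h from II-1 (hh), so III-2 is Hh; III-3 is pigmented so carries H and received h from II-1 (hh), so III-3 is Hh; III-4 is pigmented so carries H and passed h to IV-1 (hh), so III-4 is Hh.
Every other individual is either homozygous by phenotype or has at least one consistent homozygous assignment, so the count is 3.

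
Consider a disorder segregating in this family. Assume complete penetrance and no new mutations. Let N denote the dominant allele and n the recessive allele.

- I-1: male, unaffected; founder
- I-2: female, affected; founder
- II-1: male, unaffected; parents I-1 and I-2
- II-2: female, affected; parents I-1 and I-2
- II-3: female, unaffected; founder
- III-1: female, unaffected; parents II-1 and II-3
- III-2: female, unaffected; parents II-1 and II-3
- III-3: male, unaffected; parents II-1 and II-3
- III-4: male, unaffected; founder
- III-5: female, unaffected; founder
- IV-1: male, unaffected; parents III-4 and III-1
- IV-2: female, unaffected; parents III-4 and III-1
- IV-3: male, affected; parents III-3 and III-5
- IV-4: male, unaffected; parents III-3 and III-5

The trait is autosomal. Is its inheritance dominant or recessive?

III-3 and III-5 are both unaffected yet have an affected child IV-3. Under dominance, an affected child requires at least one affected parent, so the trait cannot be dominant.

recessive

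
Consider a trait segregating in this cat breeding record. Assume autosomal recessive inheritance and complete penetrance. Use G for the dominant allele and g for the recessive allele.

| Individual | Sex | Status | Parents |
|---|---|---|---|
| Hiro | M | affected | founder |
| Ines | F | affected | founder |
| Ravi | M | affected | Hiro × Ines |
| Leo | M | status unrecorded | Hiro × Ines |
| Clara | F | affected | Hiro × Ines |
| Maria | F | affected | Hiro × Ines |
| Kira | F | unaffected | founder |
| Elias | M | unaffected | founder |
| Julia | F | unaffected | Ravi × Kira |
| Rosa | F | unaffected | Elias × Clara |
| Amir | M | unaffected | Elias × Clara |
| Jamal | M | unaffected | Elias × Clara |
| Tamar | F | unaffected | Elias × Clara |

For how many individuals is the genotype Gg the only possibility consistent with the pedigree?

5

Obligate heterozygotes: Julia is unaffected so carries G and received g from Ravi (gg), so Julia is Gg; Rosa is unaffected so carries G and received g from Clara (gg), so Rosa is Gg; Amir is unaffected so carries G and received g from Clara (gg), so Amir is Gg; Jamal is unaffected so carries G and received g from Clara (gg), so Jamal is Gg; Tamar is unaffected so carries G and received g from Clara (gg), so Tamar is Gg.
Every other individual is either homozygous by phenotype or has at least one consistent homozygous assignment, so the count is 5.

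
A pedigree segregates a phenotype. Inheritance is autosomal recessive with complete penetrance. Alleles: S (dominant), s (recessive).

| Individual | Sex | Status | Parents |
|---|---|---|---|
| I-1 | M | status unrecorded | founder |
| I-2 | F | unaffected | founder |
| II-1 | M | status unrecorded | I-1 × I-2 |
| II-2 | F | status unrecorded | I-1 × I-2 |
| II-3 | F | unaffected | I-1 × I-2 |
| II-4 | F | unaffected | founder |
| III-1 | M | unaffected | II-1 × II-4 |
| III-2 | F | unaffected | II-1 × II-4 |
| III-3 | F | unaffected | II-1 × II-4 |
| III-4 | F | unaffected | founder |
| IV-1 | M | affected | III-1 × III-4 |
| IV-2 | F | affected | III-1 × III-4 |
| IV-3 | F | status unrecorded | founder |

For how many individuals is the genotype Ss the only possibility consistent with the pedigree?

2

Obligate heterozygotes: III-1 is unaffected so carries S and passed s to IV-1 (ss), so III-1 is Ss; III-4 is unaffected so carries S and passed s to IV-1 (ss), so III-4 is Ss.
Every other individual is either homozygous by phenotype or has at least one consistent homozygous assignment, so the count is 2.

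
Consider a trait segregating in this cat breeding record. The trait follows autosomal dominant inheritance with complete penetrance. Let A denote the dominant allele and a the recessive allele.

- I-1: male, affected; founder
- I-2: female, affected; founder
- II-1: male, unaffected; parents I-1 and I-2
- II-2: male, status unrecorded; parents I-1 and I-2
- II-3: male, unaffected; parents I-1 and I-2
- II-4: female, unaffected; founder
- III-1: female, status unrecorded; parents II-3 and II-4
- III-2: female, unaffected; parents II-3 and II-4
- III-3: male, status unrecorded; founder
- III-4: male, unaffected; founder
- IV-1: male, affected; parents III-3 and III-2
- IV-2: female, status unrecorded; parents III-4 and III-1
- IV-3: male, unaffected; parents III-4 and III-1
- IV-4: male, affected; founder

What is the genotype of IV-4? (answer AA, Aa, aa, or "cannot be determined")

IV-4's phenotype allows AA or Aa, and no parent or child forces a single allele at both positions; consistent genotype assignments exist with IV-4 as AA or Aa.

cannot be determined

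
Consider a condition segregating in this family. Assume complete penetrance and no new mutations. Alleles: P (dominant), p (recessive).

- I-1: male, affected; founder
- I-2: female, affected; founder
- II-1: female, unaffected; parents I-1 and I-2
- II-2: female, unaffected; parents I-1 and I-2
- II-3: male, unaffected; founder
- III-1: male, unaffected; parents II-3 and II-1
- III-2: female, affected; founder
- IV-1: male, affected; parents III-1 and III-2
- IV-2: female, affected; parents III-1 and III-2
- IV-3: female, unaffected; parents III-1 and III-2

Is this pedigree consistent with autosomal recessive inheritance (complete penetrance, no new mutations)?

No

Under autosomal recessive, II-1 (unaffected, female) cannot arise from I-1 (affected) × I-2 (affected).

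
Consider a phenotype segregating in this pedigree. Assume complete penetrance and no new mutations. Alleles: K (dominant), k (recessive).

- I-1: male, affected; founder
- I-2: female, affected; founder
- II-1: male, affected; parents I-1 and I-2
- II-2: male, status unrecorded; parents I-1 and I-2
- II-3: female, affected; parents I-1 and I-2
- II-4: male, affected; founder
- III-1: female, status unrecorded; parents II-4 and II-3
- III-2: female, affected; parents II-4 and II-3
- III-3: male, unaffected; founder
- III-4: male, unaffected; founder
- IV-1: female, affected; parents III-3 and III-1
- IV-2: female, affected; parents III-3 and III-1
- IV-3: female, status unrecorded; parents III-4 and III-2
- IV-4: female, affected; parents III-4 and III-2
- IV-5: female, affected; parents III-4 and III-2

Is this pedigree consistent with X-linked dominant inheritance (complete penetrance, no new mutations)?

A consistent assignment under X-linked dominant exists: I-1 X^K Y, I-2 X^K X^K, II-1 X^K Y, II-2 X^K Y, II-3 X^K X^K, II-4 X^K Y, III-1 X^K X^K, III-2 X^K X^K, III-3 X^k Y, III-4 X^k Y, IV-1 X^K X^k, IV-2 X^K X^k, IV-3 X^K X^k, IV-4 X^K X^k, IV-5 X^K X^k.
In this assignment every recorded phenotype matches its genotype and every non-founder's genotype is obtainable from its parents' genotypes, so the pedigree is consistent.

Yes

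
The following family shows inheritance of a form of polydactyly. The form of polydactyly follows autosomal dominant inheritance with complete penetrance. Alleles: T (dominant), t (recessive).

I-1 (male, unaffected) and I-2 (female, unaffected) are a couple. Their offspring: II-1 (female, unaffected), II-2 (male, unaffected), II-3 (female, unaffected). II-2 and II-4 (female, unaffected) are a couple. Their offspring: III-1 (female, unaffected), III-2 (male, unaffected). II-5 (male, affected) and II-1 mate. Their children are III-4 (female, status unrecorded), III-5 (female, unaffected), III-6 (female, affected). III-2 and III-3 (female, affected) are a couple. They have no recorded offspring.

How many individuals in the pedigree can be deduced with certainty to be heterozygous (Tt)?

2

Obligate heterozygotes: II-5 is affected so carries T and passed t to III-5 (tt), so II-5 is Tt; III-6 is affected so carries T and received t from II-1 (tt), so III-6 is Tt.
Every other individual is either homozygous by phenotype or has at least one consistent homozygous assignment, so the count is 2.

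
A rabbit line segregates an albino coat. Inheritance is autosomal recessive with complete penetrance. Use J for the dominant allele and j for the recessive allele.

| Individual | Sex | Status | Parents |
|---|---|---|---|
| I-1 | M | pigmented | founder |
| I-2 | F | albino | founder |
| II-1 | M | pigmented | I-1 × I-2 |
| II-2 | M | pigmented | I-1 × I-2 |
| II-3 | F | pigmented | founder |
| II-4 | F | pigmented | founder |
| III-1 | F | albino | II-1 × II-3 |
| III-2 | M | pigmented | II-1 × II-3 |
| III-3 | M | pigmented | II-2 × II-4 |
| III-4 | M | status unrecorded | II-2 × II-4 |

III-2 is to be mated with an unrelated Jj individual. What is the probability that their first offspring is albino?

II-1 is pigmented so carries J and received j from I-2 (jj), so II-1 is Jj.
II-3 is pigmented so carries J and passed j to III-1 (jj), so II-3 is Jj.
III-2 is a pigmented offspring of II-1 (Jj) × II-3 (Jj), whose cross gives 1/4 JJ : 1/2 Jj : 1/4 jj; conditioning on being pigmented, III-2 is JJ with probability 1/3, Jj with probability 2/3.
Summing over parental genotype combinations, P(offspring is albino) = 2/3·1/4 = 1/6.

1/6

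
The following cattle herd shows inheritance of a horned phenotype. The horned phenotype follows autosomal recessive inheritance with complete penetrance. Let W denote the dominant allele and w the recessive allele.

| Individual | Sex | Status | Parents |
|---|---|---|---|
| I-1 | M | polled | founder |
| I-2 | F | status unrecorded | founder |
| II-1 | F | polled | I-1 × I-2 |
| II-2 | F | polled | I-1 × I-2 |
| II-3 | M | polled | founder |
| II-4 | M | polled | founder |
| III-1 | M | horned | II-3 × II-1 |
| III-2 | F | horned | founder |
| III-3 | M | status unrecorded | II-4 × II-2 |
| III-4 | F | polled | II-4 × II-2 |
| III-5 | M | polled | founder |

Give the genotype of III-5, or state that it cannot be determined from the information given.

III-5's phenotype allows WW or Ww, and no parent or child forces a single allele at both positions; consistent genotype assignments exist with III-5 as WW or Ww.

cannot be determined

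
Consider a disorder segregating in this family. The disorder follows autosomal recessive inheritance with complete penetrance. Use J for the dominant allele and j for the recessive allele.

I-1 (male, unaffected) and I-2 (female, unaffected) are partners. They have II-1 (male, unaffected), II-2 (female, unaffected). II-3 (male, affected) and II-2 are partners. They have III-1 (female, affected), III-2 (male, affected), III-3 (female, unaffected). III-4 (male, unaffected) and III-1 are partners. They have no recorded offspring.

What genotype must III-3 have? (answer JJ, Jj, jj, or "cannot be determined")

Jj

From phenotype alone, III-3 is JJ or Jj.
III-3 is unaffected so carries J and received j from II-3 (jj), so III-3 is Jj.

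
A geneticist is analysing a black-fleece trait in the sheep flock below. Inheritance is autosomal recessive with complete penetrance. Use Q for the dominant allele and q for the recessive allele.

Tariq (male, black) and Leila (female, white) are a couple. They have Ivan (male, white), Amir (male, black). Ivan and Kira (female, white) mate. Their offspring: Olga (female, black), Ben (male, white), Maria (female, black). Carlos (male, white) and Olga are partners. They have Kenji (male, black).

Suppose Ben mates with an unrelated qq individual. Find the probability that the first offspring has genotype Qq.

Ivan is white so carries Q and received q from Tariq (qq), so Ivan is Qq.
Kira is white so carries Q and passed q to Olga (qq), so Kira is Qq.
Ben is a white offspring of Ivan (Qq) × Kira (Qq), whose cross gives 1/4 QQ : 1/2 Qq : 1/4 qq; conditioning on being white, Ben is QQ with probability 1/3, Qq with probability 2/3.
Summing over parental genotype combinations, P(offspring has genotype Qq) = 1/3·1 + 2/3·1/2 = 2/3.

2/3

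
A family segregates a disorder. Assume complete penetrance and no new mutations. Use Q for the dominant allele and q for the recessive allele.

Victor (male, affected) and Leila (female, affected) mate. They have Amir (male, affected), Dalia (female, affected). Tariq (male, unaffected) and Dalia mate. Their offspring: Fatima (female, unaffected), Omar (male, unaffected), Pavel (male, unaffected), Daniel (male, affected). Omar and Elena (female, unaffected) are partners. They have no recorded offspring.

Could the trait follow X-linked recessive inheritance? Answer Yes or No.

No

Under X-linked recessive, Omar (unaffected, male) cannot arise from Tariq (unaffected) × Dalia (affected).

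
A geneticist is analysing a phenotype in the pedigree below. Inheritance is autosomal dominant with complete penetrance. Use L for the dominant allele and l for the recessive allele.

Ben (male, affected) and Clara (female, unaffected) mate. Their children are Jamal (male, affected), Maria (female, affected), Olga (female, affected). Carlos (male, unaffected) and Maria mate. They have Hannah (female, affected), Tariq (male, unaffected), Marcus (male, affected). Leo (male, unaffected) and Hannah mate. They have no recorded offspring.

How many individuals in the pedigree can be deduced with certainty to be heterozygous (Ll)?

5

Obligate heterozygotes: Jamal is affected so carries L and received l from Clara (ll), so Jamal is Ll; Maria is affected so carries L and received l from Clara (ll), so Maria is Ll; Olga is affected so carries L and received l from Clara (ll), so Olga is Ll; Hannah is affected so carries L and received l from Carlos (ll), so Hannah is Ll; Marcus is affected so carries L and received l from Carlos (ll), so Marcus is Ll.
Every other individual is either homozygous by phenotype or has at least one consistent homozygous assignment, so the count is 5.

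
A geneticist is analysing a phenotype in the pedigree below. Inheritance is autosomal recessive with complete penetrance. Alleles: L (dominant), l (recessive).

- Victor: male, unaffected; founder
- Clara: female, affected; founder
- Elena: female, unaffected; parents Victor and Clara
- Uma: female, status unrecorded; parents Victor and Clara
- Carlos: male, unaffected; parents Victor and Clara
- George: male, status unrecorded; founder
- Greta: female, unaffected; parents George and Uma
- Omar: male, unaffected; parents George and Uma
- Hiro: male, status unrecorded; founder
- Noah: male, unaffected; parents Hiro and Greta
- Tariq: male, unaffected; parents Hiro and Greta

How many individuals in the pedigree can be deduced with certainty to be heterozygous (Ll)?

Obligate heterozygotes: Elena is unaffected so carries L and received l from Clara (ll), so Elena is Ll; Carlos is unaffected so carries L and received l from Clara (ll), so Carlos is Ll.
Every other individual is either homozygous by phenotype or has at least one consistent homozygous assignment, so the count is 2.

2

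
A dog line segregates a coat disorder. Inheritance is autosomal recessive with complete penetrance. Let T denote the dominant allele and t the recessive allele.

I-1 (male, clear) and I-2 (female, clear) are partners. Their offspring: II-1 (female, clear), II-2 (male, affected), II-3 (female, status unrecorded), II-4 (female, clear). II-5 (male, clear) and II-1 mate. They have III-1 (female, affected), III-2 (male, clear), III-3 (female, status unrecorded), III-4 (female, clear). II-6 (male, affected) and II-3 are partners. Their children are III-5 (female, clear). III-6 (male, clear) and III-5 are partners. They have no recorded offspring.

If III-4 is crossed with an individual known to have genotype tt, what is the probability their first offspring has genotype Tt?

II-5 is clear so carries T and passed t to III-1 (tt), so II-5 is Tt.
II-1 is clear so carries T and passed t to III-1 (tt), so II-1 is Tt.
III-4 is a clear offspring of II-5 (Tt) × II-1 (Tt), whose cross gives 1/4 TT : 1/2 Tt : 1/4 tt; conditioning on being clear, III-4 is TT with probability 1/3, Tt with probability 2/3.
Summing over parental genotype combinations, P(offspring has genotype Tt) = 1/3·1 + 2/3·1/2 = 2/3.

2/3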